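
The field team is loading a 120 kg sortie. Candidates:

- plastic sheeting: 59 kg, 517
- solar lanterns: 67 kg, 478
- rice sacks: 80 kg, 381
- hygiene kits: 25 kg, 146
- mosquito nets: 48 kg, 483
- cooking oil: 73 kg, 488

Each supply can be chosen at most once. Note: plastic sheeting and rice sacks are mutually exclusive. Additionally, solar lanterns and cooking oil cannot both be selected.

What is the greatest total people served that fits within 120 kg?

1000

By people served per kg: mosquito nets 10.06, plastic sheeting 8.76, solar lanterns 7.13, cooking oil 6.68 lead.
Plastic sheeting + mosquito nets uses 107 of the 120 kg and totals 1000.
The spare 13 kg is too small for any remaining supply, and no feasible exchange beats 1000.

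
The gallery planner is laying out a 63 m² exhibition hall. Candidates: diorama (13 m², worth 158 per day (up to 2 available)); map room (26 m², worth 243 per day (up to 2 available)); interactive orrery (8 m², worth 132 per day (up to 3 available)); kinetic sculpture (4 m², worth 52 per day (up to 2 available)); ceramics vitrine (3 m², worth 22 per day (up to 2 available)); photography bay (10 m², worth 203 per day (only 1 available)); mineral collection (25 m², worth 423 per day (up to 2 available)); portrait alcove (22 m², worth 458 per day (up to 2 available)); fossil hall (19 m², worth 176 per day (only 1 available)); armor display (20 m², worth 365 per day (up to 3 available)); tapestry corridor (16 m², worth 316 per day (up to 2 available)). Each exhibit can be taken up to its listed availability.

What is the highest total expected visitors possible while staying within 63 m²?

The ratio heuristic lands on interactive orrery + photography bay + 2×portrait alcove (1251) but leaves 1 m² idle.
Replace interactive orrery and photography bay with ceramics vitrine + tapestry corridor: the trade gains 3 net, giving 1254 at 63 m².
Nothing else within 63 m² beats 1254.

1254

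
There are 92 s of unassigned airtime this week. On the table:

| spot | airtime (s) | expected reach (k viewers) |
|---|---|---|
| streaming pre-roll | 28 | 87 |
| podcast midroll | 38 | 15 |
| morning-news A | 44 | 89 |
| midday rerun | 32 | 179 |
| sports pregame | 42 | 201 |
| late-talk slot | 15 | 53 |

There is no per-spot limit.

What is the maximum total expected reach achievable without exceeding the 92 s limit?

445

Density check — midday rerun 5.59, sports pregame 4.79, late-talk slot 3.53, streaming pre-roll 3.11 are the best per s.
The ratio heuristic lands on 2×midday rerun + late-talk slot (411) but leaves 13 s idle.
Dropping late-talk slot frees 15 s; slotting in streaming pre-roll (28 s) lifts the total to 445 at 92 s.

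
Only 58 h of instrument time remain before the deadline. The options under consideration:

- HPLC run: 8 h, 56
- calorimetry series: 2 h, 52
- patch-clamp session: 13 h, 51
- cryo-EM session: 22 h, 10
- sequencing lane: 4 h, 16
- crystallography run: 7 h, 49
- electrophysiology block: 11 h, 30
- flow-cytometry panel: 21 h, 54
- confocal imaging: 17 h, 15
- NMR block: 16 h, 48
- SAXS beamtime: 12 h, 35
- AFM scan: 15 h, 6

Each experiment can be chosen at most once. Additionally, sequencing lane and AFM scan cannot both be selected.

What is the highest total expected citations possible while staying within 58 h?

By expected citations per h: calorimetry series 26.00, HPLC run 7.00, crystallography run 7.00, sequencing lane 4.00 lead.
Taking the top-ratio experiments first gives HPLC run + calorimetry series + patch-clamp session + sequencing lane + crystallography run + NMR block for 272 (50 h).
Dropping sequencing lane frees 4 h; slotting in SAXS beamtime (12 h) lifts the total to 291 at 58 h.

291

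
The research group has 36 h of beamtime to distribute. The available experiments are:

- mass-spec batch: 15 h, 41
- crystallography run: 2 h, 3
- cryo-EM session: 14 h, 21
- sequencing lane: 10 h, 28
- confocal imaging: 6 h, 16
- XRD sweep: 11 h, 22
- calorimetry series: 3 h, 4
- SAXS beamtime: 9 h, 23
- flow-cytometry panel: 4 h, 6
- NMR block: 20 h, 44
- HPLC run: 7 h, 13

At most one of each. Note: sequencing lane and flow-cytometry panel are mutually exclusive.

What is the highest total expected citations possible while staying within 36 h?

95

Greedy by ratio would take mass-spec batch + crystallography run + sequencing lane + confocal imaging + calorimetry series: 36 h used, total 92.
The 9 h tied up in confocal imaging and calorimetry series is better spent on SAXS beamtime — total rises to 95 (36 h).
Nothing else feasible within 36 h beats 95.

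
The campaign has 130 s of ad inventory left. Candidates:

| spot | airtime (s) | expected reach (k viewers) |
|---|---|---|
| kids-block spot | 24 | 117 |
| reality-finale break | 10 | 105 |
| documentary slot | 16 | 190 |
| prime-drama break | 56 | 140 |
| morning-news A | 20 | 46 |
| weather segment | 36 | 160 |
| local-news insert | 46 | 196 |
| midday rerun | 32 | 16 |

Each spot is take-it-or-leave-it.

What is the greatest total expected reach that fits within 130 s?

697

Density check — documentary slot 11.88, reality-finale break 10.50, kids-block spot 4.88 are the best per s.
A density-first pass picks kids-block spot + reality-finale break + documentary slot + morning-news A + weather segment — 618 at 106 s.
Replace kids-block spot with local-news insert: the trade gains 79 net, giving 697 at 128 s.
Runner-up kids-block spot + documentary slot + weather segment + local-news insert tops out at 663.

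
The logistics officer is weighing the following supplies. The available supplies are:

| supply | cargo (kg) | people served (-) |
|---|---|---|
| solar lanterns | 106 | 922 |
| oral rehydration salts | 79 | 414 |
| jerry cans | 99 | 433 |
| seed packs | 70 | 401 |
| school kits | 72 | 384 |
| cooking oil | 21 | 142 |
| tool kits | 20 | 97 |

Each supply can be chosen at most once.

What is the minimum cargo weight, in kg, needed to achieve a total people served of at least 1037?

127

Look for the lowest-cargo combination reaching 1037.
solar lanterns + cooking oil: 1064 people served at 127 kg.
Below 127 kg the best achievable stays under 1037.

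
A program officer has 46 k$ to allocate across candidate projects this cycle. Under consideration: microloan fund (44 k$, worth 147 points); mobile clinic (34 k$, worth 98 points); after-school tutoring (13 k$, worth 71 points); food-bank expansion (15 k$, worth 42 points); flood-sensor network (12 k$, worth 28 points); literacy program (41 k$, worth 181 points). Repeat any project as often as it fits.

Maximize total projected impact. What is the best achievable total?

213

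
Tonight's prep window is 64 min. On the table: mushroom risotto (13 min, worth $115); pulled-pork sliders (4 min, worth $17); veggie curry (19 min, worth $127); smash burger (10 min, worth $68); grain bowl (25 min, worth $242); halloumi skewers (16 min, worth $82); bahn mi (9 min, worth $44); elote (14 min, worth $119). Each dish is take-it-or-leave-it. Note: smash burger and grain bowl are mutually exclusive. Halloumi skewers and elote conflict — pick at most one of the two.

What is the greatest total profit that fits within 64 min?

520

Best packing: mushroom risotto + grain bowl + bahn mi + elote — 61 min, 520 total.
Nothing else feasible within 64 min beats 520.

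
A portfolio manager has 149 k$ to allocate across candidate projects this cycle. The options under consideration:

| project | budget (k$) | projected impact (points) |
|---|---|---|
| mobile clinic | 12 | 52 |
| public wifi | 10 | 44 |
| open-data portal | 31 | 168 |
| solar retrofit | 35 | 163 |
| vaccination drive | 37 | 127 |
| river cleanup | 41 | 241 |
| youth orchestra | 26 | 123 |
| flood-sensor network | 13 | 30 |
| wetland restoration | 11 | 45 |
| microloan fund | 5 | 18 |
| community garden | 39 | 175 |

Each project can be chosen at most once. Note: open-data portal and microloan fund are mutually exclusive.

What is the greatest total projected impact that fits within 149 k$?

759

Best packing: mobile clinic + open-data portal + river cleanup + youth orchestra + community garden — 149 k$, 759 total.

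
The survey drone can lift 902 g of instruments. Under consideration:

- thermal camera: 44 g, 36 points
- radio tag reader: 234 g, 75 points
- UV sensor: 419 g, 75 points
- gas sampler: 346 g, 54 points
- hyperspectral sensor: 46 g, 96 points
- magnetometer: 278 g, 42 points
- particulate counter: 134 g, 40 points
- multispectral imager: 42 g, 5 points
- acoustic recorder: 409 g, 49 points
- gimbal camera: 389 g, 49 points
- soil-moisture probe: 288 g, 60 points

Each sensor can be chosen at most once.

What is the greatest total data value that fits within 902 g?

322

Ranking by ratio (data value/g): hyperspectral sensor 2.09, thermal camera 0.82, radio tag reader 0.32, particulate counter 0.30.
A density-first pass picks thermal camera + radio tag reader + hyperspectral sensor + particulate counter + multispectral imager + soil-moisture probe — 312 at 788 g.
Dropping multispectral imager and soil-moisture probe frees 330 g; slotting in UV sensor (419 g) lifts the total to 322 at 877 g.
Next best is thermal camera + radio tag reader + hyperspectral sensor + particulate counter + multispectral imager + soil-moisture probe at 312 (788 g) — short by 10.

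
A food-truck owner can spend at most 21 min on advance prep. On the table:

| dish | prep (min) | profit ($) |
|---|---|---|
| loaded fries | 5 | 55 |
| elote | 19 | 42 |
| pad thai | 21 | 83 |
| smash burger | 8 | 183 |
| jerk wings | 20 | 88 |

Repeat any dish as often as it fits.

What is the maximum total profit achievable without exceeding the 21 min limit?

The ratio ordering already packs tightly: loaded fries + 2×smash burger, 21 min, 421.
Every other selection either busts 21 min or fails to beat 421.

421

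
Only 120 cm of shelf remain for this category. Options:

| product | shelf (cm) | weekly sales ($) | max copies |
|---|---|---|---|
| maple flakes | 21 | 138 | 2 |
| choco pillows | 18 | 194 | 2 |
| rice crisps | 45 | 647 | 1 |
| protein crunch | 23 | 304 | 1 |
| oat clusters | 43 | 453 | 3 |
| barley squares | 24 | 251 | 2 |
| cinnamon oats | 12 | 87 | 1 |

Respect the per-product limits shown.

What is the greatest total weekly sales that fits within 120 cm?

1453

The ratio heuristic lands on 2×choco pillows + rice crisps + protein crunch + cinnamon oats (1426) but leaves 4 cm idle.
Dropping 2×choco pillows and cinnamon oats frees 48 cm; slotting in 2×barley squares (48 cm) lifts the total to 1453 at 116 cm.
The spare 4 cm is too small for any remaining product, and no exchange beats 1453.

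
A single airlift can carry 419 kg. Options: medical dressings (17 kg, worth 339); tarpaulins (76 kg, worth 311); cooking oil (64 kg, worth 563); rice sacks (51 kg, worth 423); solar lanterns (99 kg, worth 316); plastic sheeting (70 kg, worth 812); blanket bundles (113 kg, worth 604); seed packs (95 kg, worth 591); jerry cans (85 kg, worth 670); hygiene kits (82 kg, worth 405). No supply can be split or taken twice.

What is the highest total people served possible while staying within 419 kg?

3411

Greedy by ratio would take medical dressings + cooking oil + rice sacks + plastic sheeting + seed packs + jerry cans: 382 kg used, total 3398.
Dropping seed packs frees 95 kg; slotting in blanket bundles (113 kg) lifts the total to 3411 at 400 kg.
The closest alternative, medical dressings + cooking oil + rice sacks + plastic sheeting + seed packs + jerry cans, reaches only 3398.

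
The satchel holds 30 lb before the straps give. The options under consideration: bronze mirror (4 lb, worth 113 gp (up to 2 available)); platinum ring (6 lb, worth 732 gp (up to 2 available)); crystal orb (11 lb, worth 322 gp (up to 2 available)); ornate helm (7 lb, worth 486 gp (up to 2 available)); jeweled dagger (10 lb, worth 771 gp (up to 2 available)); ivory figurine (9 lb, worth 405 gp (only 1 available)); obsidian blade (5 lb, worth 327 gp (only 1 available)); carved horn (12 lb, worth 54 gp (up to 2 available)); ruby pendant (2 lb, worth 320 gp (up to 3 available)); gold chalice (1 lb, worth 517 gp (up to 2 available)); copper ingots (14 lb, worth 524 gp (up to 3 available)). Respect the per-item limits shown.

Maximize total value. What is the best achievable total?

By value per lb: gold chalice 517.00, ruby pendant 160.00, platinum ring 122.00, jeweled dagger 77.10 lead.
Best packing: 2×platinum ring + jeweled dagger + 3×ruby pendant + 2×gold chalice — 30 lb, 4229 total.

4229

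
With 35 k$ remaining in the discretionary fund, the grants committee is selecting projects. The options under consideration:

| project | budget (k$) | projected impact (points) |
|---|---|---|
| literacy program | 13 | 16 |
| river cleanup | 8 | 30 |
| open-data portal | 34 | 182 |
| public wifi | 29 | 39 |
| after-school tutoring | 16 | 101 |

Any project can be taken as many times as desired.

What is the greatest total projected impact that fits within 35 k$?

The ratio ordering already packs tightly: 2×after-school tutoring, 32 k$, 202.

202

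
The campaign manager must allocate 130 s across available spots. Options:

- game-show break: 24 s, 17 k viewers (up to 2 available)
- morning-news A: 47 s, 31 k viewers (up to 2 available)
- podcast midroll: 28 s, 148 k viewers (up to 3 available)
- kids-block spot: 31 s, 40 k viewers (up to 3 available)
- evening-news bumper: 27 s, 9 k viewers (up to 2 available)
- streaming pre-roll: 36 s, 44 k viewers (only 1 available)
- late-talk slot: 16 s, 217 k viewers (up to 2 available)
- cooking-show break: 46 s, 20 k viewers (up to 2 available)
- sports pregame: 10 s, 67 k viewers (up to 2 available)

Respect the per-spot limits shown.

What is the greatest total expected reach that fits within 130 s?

945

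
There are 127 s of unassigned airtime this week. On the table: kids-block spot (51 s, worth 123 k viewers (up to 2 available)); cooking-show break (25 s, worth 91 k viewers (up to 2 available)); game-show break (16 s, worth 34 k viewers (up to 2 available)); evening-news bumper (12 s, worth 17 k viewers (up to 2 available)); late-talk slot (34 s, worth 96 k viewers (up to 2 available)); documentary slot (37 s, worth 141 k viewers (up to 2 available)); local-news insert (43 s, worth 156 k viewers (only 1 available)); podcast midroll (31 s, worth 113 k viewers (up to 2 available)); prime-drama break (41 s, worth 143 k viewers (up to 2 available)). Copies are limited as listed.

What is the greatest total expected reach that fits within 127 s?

The ratio heuristic lands on game-show break + 2×documentary slot + podcast midroll (429) but leaves 6 s idle.
Replace game-show break and podcast midroll with 2×cooking-show break: the trade gains 35 net, giving 464 at 124 s.
The spare 3 s is too small for any remaining spot, and no exchange beats 464.

464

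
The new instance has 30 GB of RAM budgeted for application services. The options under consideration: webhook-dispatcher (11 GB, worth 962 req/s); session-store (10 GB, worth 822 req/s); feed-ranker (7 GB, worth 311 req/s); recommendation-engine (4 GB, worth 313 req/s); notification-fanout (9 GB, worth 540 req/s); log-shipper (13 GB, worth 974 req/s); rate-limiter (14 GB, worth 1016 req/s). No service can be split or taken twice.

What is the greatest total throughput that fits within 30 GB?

2324

Greedy by ratio would take webhook-dispatcher + session-store + recommendation-engine: 25 GB used, total 2097.
Dropping recommendation-engine frees 4 GB; slotting in notification-fanout (9 GB) lifts the total to 2324 at 30 GB.
The closest alternative, webhook-dispatcher + recommendation-engine + rate-limiter, reaches only 2291.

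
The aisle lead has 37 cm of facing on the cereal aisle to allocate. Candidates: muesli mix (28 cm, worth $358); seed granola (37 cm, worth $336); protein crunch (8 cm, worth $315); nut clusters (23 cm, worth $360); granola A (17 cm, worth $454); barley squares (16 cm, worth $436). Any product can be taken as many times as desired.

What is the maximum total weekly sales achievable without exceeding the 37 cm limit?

Ranking by ratio (weekly sales/cm): protein crunch 39.38, barley squares 27.25, granola A 26.71.
Taking 4×protein crunch: 32 cm used, 1260 in weekly sales.
That's the maximum — no swap from here does better than 1260.

1260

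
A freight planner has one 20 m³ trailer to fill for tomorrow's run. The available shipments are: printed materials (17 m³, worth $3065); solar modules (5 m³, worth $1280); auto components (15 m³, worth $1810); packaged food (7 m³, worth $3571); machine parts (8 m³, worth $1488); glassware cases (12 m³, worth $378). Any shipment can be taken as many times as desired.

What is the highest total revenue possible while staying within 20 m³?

8422

Solar modules + 2×packaged food uses 19 of the 20 m³ and totals 8422.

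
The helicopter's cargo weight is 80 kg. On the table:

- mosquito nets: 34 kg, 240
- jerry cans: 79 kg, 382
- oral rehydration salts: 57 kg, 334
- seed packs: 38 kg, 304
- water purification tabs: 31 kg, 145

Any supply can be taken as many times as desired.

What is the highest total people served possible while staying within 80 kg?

608

Taking 2×seed packs: 76 kg used, 608 in people served.
No other feasible combination exceeds 608.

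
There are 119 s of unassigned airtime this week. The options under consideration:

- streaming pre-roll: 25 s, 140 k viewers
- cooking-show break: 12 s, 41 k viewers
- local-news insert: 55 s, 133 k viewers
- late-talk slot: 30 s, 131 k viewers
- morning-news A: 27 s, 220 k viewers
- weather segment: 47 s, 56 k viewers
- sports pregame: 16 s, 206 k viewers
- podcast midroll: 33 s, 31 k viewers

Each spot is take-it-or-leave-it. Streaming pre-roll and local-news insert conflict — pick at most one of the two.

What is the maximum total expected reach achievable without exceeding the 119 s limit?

738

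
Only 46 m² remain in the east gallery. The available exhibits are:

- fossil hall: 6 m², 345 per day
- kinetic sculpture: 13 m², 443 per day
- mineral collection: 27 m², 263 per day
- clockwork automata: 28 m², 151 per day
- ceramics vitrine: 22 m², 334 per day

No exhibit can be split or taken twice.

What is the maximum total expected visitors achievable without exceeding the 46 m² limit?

1122

Best packing: fossil hall + kinetic sculpture + ceramics vitrine — 41 m², 1122 total.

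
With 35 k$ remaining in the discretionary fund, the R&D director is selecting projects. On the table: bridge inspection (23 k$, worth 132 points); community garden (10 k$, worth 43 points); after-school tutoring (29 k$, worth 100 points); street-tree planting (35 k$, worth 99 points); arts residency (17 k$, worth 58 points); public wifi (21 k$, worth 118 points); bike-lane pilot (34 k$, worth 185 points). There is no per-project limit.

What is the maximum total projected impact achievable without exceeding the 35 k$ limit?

By projected impact per k$: bridge inspection 5.74, public wifi 5.62, bike-lane pilot 5.44, community garden 4.30 lead.
Taking the top-ratio projects first gives bridge inspection + community garden for 175 (33 k$).
The 33 k$ tied up in bridge inspection and community garden is better spent on bike-lane pilot — total rises to 185 (34 k$).
Every other selection either busts 35 k$ or fails to beat 185.

185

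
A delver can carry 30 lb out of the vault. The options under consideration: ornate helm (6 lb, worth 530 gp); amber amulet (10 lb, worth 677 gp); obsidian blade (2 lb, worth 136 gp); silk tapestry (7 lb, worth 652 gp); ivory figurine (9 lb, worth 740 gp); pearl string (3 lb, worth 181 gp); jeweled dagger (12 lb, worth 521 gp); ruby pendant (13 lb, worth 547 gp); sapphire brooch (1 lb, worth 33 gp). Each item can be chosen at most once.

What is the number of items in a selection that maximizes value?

Optimal total is 2283.
amber amulet + silk tapestry + ivory figurine + pearl string + sapphire brooch hits 2283 at 30 lb.
All optima have 5 items.

5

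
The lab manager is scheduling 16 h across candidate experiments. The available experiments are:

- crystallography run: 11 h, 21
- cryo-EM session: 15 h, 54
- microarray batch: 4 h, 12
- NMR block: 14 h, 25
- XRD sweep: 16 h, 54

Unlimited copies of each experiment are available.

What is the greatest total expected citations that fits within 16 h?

54

Taking cryo-EM session: 15 h used, 54 in expected citations.
Every other selection either busts 16 h or fails to beat 54.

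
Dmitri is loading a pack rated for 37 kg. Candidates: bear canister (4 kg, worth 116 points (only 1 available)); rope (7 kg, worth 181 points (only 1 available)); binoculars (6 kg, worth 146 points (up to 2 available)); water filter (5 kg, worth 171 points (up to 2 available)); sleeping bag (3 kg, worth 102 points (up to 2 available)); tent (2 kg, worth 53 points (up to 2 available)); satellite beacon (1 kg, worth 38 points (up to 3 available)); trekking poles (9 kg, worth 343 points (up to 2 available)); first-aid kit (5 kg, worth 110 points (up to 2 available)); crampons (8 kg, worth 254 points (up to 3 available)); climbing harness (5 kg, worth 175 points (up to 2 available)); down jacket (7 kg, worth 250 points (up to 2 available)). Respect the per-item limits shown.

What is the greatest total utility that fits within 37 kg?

1364

A density-first pass picks tent + 3×satellite beacon + 2×trekking poles + 2×down jacket — 1353 at 37 kg.
Replace tent and satellite beacon with sleeping bag: the trade gains 11 net, giving 1364 at 37 kg.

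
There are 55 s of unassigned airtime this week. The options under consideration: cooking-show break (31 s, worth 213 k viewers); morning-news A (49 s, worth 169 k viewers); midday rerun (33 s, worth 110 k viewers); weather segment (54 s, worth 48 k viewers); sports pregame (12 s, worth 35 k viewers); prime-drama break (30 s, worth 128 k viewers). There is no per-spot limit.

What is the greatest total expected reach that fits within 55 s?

283

Best packing: cooking-show break + 2×sports pregame — 55 s, 283 total.
Every other selection either busts 55 s or fails to beat 283.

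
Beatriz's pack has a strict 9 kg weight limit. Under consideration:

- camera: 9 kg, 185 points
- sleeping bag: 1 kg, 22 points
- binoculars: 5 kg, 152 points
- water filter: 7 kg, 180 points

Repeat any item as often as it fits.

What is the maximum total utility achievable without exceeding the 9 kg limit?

240

Best packing: 4×sleeping bag + binoculars — 9 kg, 240 total.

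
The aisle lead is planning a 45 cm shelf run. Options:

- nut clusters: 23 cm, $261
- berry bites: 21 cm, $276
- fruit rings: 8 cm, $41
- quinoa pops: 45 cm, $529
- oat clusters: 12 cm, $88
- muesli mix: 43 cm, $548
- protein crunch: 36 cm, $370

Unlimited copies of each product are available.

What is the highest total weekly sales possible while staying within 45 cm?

The ratio ordering already packs tightly: 2×berry bites, 42 cm, 552.
That's the maximum — no swap from here does better than 552.

552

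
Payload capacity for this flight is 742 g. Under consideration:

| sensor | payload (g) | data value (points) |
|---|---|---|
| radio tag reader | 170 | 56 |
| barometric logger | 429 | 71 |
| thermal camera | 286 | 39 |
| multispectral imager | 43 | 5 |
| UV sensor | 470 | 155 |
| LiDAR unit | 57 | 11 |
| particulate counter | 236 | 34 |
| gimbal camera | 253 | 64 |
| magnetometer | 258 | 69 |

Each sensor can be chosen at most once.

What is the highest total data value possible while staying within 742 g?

227

By data value per g: UV sensor 0.33, radio tag reader 0.33, magnetometer 0.27, gimbal camera 0.25 lead.
Best packing: radio tag reader + multispectral imager + UV sensor + LiDAR unit — 740 g, 227 total.
That's the maximum — no swap from here does better than 227.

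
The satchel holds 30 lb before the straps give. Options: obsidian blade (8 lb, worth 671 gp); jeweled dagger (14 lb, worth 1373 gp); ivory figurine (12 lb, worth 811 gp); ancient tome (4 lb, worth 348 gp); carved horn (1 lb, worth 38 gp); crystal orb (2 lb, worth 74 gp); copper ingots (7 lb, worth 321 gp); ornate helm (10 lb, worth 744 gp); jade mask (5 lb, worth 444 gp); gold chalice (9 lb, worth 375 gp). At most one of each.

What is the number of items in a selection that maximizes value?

5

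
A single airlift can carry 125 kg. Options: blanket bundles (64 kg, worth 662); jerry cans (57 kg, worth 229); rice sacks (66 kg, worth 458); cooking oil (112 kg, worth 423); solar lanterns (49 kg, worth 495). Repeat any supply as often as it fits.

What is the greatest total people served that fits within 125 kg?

1157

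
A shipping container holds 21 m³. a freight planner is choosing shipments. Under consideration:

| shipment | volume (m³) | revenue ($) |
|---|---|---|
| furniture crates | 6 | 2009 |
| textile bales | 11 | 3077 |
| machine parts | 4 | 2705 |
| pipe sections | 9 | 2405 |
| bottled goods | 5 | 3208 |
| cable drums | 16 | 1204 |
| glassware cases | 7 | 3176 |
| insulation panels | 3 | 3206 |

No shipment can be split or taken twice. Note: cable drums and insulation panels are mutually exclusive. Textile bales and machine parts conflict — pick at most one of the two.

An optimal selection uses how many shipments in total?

Optimal total is 12295.
One optimal bundle: machine parts + bottled goods + glassware cases + insulation panels (19 m³).
All optima have 4 shipments.

4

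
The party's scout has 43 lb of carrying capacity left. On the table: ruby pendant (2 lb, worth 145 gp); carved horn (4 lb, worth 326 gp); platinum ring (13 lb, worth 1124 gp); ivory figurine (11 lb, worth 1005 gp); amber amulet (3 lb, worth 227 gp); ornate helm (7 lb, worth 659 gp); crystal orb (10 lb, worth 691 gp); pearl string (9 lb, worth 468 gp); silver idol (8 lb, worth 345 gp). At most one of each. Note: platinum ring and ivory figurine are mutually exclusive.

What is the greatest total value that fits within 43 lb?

3294

Taking ruby pendant + carved horn + ivory figurine + ornate helm + crystal orb + pearl string: 43 lb used, 3294 in value.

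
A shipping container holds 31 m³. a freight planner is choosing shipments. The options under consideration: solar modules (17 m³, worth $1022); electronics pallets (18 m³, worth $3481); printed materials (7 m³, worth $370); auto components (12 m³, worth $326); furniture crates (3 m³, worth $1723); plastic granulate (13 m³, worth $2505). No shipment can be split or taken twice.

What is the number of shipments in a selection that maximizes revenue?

Optimal total is 5986.
For example electronics pallets + plastic granulate achieves it, using 31 m³.
Every optimal selection uses 2 shipments.

2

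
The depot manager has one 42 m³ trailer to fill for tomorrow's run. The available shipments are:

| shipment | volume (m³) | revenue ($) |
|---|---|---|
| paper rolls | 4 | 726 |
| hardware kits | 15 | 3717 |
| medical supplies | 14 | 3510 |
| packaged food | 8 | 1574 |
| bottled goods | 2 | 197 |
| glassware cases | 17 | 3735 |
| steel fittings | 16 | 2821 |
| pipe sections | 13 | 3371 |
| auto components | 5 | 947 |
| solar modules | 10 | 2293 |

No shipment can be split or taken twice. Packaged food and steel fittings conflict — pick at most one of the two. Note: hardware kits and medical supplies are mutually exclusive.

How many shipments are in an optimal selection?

Optimal total is 10121.
One optimal bundle: medical supplies + pipe sections + auto components + solar modules (42 m³).
All optima have 4 shipments.

4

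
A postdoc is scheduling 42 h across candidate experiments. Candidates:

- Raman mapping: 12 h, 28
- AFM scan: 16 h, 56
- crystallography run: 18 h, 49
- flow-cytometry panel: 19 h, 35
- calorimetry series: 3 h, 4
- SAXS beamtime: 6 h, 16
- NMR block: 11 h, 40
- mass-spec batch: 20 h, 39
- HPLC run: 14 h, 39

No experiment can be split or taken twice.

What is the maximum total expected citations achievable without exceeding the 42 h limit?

By expected citations per h: NMR block 3.64, AFM scan 3.50, HPLC run 2.79 lead.
Taking AFM scan + NMR block + HPLC run: 41 h used, 135 in expected citations.

135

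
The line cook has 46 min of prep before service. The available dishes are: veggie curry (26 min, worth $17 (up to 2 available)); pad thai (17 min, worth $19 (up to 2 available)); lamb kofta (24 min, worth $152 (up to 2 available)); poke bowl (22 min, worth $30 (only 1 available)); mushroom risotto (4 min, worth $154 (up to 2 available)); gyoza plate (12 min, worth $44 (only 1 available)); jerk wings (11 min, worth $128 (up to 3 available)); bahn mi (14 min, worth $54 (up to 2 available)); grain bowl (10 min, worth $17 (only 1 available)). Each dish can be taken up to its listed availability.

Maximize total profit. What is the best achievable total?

Best packing: 2×mushroom risotto + 3×jerk wings — 41 min, 692 total.

692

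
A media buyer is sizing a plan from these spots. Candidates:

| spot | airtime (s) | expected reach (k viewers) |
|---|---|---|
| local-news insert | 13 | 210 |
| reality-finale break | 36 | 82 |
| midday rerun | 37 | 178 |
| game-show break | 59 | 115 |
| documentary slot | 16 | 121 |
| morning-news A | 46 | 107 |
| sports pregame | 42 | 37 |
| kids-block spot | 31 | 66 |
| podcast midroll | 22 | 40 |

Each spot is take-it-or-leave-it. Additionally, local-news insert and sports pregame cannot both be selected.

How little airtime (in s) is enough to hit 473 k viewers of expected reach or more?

66

Need the lightest bundle worth ≥ 473.
local-news insert + midday rerun + documentary slot reaches 509 using 66 s.
Below 66 s the best achievable stays under 473.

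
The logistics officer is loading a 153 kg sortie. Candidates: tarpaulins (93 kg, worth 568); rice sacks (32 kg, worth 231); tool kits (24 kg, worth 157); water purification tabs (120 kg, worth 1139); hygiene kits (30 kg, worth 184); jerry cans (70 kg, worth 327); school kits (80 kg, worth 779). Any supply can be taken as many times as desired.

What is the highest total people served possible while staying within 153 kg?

Greedy by ratio would take 2×rice sacks + school kits: 144 kg used, total 1241.
The 112 kg tied up in rice sacks and school kits is better spent on water purification tabs — total rises to 1370 (152 kg).
No other feasible combination exceeds 1370.

1370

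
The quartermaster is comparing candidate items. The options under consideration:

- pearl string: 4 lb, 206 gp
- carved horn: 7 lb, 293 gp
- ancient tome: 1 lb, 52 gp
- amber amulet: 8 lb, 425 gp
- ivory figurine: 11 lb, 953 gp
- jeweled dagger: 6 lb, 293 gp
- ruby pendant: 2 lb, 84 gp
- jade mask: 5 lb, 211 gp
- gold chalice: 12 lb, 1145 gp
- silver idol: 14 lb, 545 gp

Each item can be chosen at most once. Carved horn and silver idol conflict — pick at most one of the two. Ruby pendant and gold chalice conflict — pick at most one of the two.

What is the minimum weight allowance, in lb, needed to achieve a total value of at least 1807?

23

Look for the lowest-weight combination reaching 1807.
ivory figurine + gold chalice reaches 2098 using 23 lb.
Below 23 lb the best achievable stays under 1807.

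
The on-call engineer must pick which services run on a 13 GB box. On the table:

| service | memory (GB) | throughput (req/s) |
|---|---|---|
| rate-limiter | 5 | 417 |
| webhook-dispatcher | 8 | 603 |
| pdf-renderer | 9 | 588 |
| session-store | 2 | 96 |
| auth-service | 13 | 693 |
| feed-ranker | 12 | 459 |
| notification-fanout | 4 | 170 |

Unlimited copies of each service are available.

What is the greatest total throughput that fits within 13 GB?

Ranking by ratio (throughput/GB): rate-limiter 83.40, webhook-dispatcher 75.38, pdf-renderer 65.33, auth-service 53.31.
Greedy by ratio would take 2×rate-limiter + session-store: 12 GB used, total 930.
Replace rate-limiter and session-store with webhook-dispatcher: the trade gains 90 net, giving 1020 at 13 GB.

1020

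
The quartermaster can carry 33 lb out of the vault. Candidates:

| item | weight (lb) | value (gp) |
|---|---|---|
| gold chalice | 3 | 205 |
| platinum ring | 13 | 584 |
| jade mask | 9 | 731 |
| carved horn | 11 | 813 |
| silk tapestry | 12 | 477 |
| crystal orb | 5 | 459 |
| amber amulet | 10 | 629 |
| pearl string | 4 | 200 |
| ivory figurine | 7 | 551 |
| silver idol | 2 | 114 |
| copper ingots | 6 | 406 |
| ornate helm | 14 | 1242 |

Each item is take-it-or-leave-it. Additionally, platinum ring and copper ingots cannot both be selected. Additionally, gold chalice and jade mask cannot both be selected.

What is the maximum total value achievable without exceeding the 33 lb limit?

Best packing: gold chalice + carved horn + crystal orb + ornate helm — 33 lb, 2719 total.
Next best is crystal orb + ivory figurine + copper ingots + ornate helm at 2658 (32 lb) — short by 61.

2719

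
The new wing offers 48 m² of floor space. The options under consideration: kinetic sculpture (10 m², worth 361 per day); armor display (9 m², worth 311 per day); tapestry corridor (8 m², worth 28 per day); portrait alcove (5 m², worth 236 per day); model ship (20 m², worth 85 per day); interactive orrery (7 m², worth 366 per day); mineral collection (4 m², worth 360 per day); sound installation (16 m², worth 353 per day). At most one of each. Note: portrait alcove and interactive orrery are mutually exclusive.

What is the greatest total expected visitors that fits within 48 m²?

Taking kinetic sculpture + armor display + interactive orrery + mineral collection + sound installation: 46 m² used, 1751 in expected visitors.
Every other selection either busts 48 m² or breaks a pairing rule or fails to beat 1751.

1751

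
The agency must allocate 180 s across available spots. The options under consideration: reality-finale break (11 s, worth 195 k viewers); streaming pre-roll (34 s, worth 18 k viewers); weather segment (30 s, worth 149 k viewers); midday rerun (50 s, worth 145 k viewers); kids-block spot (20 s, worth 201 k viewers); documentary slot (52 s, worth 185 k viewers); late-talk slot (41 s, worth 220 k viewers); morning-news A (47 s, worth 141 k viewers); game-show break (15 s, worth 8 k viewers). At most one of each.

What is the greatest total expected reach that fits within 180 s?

By expected reach per s: reality-finale break 17.73, kids-block spot 10.05, late-talk slot 5.37, weather segment 4.97 lead.
The ratio ordering already packs tightly: reality-finale break + weather segment + kids-block spot + documentary slot + late-talk slot + game-show break, 169 s, 958.
An exhaustive check of the 512 subsets confirms 958.

958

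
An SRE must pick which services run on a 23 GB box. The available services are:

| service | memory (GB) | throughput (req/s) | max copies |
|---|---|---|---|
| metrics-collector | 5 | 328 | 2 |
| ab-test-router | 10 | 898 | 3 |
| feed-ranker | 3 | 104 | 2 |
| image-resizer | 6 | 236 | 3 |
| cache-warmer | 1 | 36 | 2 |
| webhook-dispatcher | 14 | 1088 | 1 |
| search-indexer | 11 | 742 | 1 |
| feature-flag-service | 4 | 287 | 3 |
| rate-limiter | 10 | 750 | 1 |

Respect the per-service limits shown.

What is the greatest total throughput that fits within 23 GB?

1900

The ratio heuristic lands on 2×ab-test-router + 2×cache-warmer (1868) but leaves 1 GB idle.
Replace 2×cache-warmer with feed-ranker: the trade gains 32 net, giving 1900 at 23 GB.
Every other selection either busts 23 GB or exceeds an availability limit or fails to beat 1900.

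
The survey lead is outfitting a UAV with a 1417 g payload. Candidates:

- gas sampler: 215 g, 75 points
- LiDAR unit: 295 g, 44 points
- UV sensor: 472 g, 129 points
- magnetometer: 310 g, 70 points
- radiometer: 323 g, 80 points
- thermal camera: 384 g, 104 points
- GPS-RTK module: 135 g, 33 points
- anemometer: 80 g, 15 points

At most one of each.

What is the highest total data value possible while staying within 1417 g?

Ranking by ratio (data value/g): gas sampler 0.35, UV sensor 0.27, thermal camera 0.27, radiometer 0.25.
Best packing: gas sampler + UV sensor + radiometer + thermal camera — 1394 g, 388 total.
The spare 23 g is too small for any remaining sensor, and no exchange beats 388.

388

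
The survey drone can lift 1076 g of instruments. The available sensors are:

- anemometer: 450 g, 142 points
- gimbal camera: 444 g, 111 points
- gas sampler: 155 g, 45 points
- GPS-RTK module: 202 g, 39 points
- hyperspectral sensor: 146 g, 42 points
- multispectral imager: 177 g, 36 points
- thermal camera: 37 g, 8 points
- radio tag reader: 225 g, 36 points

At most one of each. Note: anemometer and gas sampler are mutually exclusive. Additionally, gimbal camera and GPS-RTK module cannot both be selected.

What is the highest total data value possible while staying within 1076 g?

295

By data value per g: anemometer 0.32, gas sampler 0.29, hyperspectral sensor 0.29 lead.
Taking anemometer + gimbal camera + hyperspectral sensor: 1040 g used, 295 in data value.
That's the maximum — no feasible swap from here does better than 295.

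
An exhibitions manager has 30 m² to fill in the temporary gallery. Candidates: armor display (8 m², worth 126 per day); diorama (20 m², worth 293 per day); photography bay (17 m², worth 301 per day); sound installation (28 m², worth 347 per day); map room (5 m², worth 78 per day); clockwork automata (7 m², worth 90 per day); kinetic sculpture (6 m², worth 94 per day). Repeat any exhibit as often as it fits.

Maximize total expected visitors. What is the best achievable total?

Ranking by ratio (expected visitors/m²): photography bay 17.71, armor display 15.75, kinetic sculpture 15.67, map room 15.60.
The ratio ordering already packs tightly: armor display + photography bay + map room, 30 m², 505.

505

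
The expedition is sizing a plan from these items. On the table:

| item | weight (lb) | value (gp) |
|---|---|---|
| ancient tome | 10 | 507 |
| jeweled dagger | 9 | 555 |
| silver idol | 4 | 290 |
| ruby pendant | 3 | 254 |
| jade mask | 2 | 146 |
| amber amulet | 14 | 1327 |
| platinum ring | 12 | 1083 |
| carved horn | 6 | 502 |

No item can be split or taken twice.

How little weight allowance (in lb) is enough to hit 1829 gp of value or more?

20

Look for the lowest-weight combination reaching 1829.
amber amulet + carved horn reaches 1829 using 20 lb.
Below 20 lb the best achievable stays under 1829.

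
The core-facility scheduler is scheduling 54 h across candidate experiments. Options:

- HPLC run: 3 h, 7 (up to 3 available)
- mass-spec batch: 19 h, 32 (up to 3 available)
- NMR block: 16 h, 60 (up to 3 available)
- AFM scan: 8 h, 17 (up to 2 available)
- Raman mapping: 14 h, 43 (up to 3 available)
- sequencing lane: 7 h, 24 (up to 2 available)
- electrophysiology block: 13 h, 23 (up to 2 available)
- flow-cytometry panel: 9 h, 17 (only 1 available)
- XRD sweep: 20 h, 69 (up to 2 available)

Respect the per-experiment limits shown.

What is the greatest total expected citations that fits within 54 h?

By expected citations per h: NMR block 3.75, XRD sweep 3.45, sequencing lane 3.43 lead.
2×HPLC run + 3×NMR block uses 54 of the 54 h and totals 194.
Nothing else within 54 h beats 194.

194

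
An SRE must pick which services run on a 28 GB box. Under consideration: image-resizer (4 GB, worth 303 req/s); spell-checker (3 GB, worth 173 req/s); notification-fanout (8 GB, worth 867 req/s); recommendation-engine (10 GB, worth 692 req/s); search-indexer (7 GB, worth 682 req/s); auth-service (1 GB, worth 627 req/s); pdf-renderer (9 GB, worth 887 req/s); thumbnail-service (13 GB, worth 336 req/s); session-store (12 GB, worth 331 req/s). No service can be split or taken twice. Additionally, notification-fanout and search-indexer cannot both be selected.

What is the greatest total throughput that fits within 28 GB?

Taking notification-fanout + recommendation-engine + auth-service + pdf-renderer: 28 GB used, 3073 in throughput.
Next best is recommendation-engine + search-indexer + auth-service + pdf-renderer at 2888 (27 GB) — short by 185.

3073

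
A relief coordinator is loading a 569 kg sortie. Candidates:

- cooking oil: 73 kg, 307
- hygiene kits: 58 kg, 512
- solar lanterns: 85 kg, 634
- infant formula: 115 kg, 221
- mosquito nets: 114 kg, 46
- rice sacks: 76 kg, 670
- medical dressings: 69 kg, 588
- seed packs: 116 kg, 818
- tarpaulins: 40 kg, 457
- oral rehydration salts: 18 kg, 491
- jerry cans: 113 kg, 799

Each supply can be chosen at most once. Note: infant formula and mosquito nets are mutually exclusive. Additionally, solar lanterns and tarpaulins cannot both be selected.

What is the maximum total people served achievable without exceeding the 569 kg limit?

4642

Density check — oral rehydration salts 27.28, tarpaulins 11.43, hygiene kits 8.83, rice sacks 8.82 are the best per kg.
Taking cooking oil + hygiene kits + rice sacks + medical dressings + seed packs + tarpaulins + oral rehydration salts + jerry cans: 563 kg used, 4642 in people served.
Runner-up hygiene kits + solar lanterns + rice sacks + medical dressings + seed packs + oral rehydration salts + jerry cans tops out at 4512.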